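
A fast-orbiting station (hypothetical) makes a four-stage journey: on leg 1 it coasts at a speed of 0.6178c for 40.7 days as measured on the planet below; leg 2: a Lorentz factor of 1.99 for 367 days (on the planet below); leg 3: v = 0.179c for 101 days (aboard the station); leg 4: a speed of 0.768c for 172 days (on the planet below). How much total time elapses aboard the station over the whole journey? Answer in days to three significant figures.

τ = 428 days

Leg 1: γ = 1/√(1 − 0.6178²) = 1/√0.6183 = 1.272; τ_1 = 40.7/1.272 = 32.00 days.
Leg 2: γ = 1.99; τ_2 = 367/1.990 = 184.4 days.
Leg 3: 101 days is already measured aboard the station.
Leg 4: γ = 1/√(1 − 0.768²) = 1/√0.4102 = 1.561; τ_4 = 172/1.561 = 110.2 days.
Total: 32.00 + 184.4 + 101.0 + 110.2 days.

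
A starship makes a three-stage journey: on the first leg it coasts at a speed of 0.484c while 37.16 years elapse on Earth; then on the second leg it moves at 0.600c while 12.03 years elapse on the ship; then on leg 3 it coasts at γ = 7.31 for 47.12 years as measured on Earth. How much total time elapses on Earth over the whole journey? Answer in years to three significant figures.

Δt = 99.3 years

Leg 1: 37.16 years is already measured on Earth.
Leg 2: γ = 1/√(1 − 0.600²) = 5/4 = 1.250; Δt_2 = 1.250 × 12.03 = 15.04 years.
Leg 3: 47.12 years is already measured on Earth.
Total: 37.16 + 15.04 + 47.12 years.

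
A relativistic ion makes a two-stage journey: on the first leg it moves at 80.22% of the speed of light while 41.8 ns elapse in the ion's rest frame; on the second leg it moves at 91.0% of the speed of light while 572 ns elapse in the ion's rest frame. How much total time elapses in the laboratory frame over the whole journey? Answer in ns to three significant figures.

Leg 1: β = 0.8022; γ = 1/√(1 − 0.8022²) = 1/√0.3565 = 1.675; Δt_1 = 1.675 × 41.8 = 70.01 ns.
Leg 2: β = 0.910; γ = 1/√(1 − 0.910²) = 1/√0.1719 = 2.412; Δt_2 = 2.412 × 572 = 1380 ns.
Total: 70.01 + 1380 ns.

Δt = 1450 ns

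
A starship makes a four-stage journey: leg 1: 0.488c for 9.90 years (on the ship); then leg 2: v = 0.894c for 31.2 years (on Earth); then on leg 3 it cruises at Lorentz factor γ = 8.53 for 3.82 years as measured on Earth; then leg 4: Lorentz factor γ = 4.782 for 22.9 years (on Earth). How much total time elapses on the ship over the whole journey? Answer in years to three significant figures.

Leg 1: 9.90 years is already measured on the ship.
Leg 2: γ = 1/√(1 − 0.894²) = 1/√0.2008 = 2.232; τ_2 = 31.2/2.232 = 13.98 years.
Leg 3: γ = 8.53; τ_3 = 3.82/8.530 = 0.4478 years.
Leg 4: γ = 4.782; τ_4 = 22.9/4.782 = 4.789 years.
Total: 9.900 + 13.98 + 0.4478 + 4.789 years.

τ = 29.1 years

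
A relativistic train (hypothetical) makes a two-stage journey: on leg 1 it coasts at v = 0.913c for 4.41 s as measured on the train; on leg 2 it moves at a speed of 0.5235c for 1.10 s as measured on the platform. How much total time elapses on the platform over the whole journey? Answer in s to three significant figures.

Leg 1: γ = 1/√(1 − 0.913²) = 1/√0.1664 = 2.451; Δt_1 = 2.451 × 4.41 = 10.81 s.
Leg 2: 1.10 s is already measured on the platform.
Total: 10.81 + 1.100 s.

Δt = 11.9 s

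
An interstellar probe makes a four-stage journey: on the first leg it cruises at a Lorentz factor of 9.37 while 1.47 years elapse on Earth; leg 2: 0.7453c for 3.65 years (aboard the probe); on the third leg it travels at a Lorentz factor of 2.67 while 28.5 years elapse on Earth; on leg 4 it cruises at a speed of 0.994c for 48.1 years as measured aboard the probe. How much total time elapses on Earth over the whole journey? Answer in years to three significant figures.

Leg 1: 1.47 years is already measured on Earth.
Leg 2: γ = 1/√(1 − 0.7453²) = 1/√0.4445 = 1.500; Δt_2 = 1.500 × 3.65 = 5.474 years.
Leg 3: 28.5 years is already measured on Earth.
Leg 4: γ = 1/√(1 − 0.994²) = 1/√0.01196 = 9.142; Δt_4 = 9.142 × 48.1 = 439.8 years.
Total: 1.470 + 5.474 + 28.50 + 439.8 years.

Δt = 475 years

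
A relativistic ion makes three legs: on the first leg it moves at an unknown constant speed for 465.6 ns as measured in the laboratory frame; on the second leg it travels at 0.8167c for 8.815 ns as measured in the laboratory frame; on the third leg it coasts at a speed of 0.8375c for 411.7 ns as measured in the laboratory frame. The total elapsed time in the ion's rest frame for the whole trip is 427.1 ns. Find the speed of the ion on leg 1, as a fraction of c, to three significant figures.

Leg 1: speed unknown; τ_1 = 465.6/γ_1.
Leg 2: γ = 1/√(1 − 0.8167²) = 1/√0.3330 = 1.733; τ_2 = 8.815/1.733 = 5.087 ns.
Leg 3: γ = 1/√(1 − 0.8375²) = 1/√0.2986 = 1.830; τ_3 = 411.7/1.830 = 225.0 ns.
Total proper time: τ_1 + 5.087 + 225.0 = 427.1, so τ_1 = 427.1 − 230.1 = 197.0 ns.
γ_1 = 465.6/197.0 = 2.363; β = √(1 − 1/γ²) = √0.8209.

β = 0.906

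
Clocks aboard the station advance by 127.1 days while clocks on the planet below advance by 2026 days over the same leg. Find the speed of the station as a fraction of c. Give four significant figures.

The proper time is measured aboard the station (both events occur at the station's location); Δt is measured on the planet below. γ = Δt/τ = 2026/127.1 = 15.94.
β = √(1 − 1/γ²) = √(1 − 0.003936) = √0.9961

β = 0.9980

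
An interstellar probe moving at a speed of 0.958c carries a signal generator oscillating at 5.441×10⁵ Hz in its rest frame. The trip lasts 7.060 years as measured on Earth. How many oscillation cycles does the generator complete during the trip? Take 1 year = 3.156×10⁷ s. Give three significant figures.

N = 3.48×10¹³

γ = 1/√(1 − 0.958²) = 1/√0.08224 = 3.487
The oscillator's own cycle count is N = f × τ where τ is the proper time aboard the probe. τ = Δt/γ = 7.060/3.487 = 2.025 years = 6.390×10⁷ s.
N = 5.441×10⁵ × 6.390×10⁷ = 3.477×10¹³.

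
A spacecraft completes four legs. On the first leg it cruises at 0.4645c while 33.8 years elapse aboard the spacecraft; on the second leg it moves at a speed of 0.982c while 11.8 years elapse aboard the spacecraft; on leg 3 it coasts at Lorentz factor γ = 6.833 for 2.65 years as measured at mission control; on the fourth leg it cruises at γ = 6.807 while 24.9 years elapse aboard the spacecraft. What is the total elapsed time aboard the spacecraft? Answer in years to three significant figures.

Leg 1: 33.8 years is already measured aboard the spacecraft.
Leg 2: 11.8 years is already measured aboard the spacecraft.
Leg 3: γ = 6.833; τ_3 = 2.65/6.833 = 0.3878 years.
Leg 4: 24.9 years is already measured aboard the spacecraft.
Total: 33.80 + 11.80 + 0.3878 + 24.90 years.

τ = 70.9 years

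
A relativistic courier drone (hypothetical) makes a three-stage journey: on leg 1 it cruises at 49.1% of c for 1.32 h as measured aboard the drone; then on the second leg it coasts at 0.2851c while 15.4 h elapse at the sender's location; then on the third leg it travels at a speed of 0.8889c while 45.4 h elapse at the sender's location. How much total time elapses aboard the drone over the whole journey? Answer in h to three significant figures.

τ = 36.9 h

Leg 1: 1.32 h is already measured aboard the drone.
Leg 2: γ = 1/√(1 − 0.2851²) = 1/√0.9187 = 1.043; τ_2 = 15.4/1.043 = 14.76 h.
Leg 3: γ = 1/√(1 − 0.8889²) = 1/√0.2099 = 2.183; τ_3 = 45.4/2.183 = 20.80 h.
Total: 1.320 + 14.76 + 20.80 h.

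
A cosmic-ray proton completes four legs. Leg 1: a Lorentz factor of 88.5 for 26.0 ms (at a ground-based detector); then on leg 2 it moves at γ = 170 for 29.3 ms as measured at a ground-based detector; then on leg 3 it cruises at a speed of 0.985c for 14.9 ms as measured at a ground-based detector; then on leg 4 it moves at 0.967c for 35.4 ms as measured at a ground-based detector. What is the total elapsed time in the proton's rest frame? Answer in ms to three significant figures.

τ = 12.1 ms

Leg 1: γ = 88.5; τ_1 = 26.0/88.50 = 0.2938 ms.
Leg 2: γ = 170; τ_2 = 29.3/170.0 = 0.1724 ms.
Leg 3: γ = 1/√(1 − 0.985²) = 1/√0.02977 = 5.795; τ_3 = 14.9/5.795 = 2.571 ms.
Leg 4: γ = 1/√(1 − 0.967²) = 1/√0.06491 = 3.925; τ_4 = 35.4/3.925 = 9.019 ms.
Total: 0.2938 + 0.1724 + 2.571 + 9.019 ms.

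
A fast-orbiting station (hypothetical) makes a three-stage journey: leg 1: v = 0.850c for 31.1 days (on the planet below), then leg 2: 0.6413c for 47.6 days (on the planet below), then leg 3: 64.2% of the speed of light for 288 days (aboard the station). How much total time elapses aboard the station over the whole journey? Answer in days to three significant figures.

τ = 341 days

Leg 1: γ = 1/√(1 − 0.850²) = 1/√0.2775 = 1.898; τ_1 = 31.1/1.898 = 16.38 days.
Leg 2: γ = 1/√(1 − 0.6413²) = 1/√0.5887 = 1.303; τ_2 = 47.6/1.303 = 36.52 days.
Leg 3: 288 days is already measured aboard the station.
Total: 16.38 + 36.52 + 288.0 days.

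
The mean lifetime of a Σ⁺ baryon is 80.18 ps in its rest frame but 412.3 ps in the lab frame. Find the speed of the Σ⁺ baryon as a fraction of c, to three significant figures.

γ = Δt/τ₀ = 412.3/80.18 = 5.142
β = √(1 − 1/γ²) = √(1 − 0.03782) = √0.9622

β = 0.981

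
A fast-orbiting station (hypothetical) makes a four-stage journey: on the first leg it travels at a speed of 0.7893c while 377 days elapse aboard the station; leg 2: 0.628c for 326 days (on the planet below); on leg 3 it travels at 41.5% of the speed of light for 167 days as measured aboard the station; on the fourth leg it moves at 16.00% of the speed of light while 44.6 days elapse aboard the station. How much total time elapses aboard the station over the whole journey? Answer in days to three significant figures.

τ = 842 days

Leg 1: 377 days is already measured aboard the station.
Leg 2: γ = 1/√(1 − 0.628²) = 1/√0.6056 = 1.285; τ_2 = 326/1.285 = 253.7 days.
Leg 3: 167 days is already measured aboard the station.
Leg 4: 44.6 days is already measured aboard the station.
Total: 377.0 + 253.7 + 167.0 + 44.60 days.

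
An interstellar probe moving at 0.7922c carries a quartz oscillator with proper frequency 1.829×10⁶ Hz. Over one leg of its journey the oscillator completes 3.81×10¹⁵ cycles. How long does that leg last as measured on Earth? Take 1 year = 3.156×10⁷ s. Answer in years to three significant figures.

γ = 1/√(1 − 0.7922²) = 1/√0.3724 = 1.639
Proper time for N cycles: τ = N/f = 3.81×10¹⁵/(1.829×10⁶) = 2.083×10⁹ s = 66.00 years.
Lab-frame duration Δt = γτ = 1.639 × 66.00 = 108.2 years.

Δt = 108 years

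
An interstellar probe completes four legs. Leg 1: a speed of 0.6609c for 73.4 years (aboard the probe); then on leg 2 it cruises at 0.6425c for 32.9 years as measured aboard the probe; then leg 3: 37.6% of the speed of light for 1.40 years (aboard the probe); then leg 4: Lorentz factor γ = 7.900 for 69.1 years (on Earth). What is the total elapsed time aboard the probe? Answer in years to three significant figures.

Leg 1: 73.4 years is already measured aboard the probe.
Leg 2: 32.9 years is already measured aboard the probe.
Leg 3: 1.40 years is already measured aboard the probe.
Leg 4: γ = 7.900; τ_4 = 69.1/7.900 = 8.747 years.
Total: 73.40 + 32.90 + 1.400 + 8.747 years.

τ = 116 years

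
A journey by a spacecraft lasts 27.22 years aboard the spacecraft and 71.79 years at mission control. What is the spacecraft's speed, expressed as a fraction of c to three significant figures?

β = 0.925

The proper time is measured aboard the spacecraft (both events occur at the spacecraft's location); Δt is measured at mission control. γ = Δt/τ = 71.79/27.22 = 2.637.
β = √(1 − 1/γ²) = √(1 − 0.1438) = √0.8562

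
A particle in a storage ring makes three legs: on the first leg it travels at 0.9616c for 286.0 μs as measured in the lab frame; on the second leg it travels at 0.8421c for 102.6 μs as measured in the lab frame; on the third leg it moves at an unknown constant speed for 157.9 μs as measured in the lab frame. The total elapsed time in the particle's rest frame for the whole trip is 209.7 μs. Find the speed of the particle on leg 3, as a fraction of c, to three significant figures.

β = 0.877

Leg 1: γ = 1/√(1 − 0.9616²) = 1/√0.07533 = 3.644; τ_1 = 286.0/3.644 = 78.49 μs.
Leg 2: γ = 1/√(1 − 0.8421²) = 1/√0.2909 = 1.854; τ_2 = 102.6/1.854 = 55.33 μs.
Leg 3: speed unknown; τ_3 = 157.9/γ_3.
Total proper time: 78.49 + 55.33 + τ_3 = 209.7, so τ_3 = 209.7 − 133.8 = 75.87 μs.
γ_3 = 157.9/75.87 = 2.081; β = √(1 − 1/γ²) = √0.7691.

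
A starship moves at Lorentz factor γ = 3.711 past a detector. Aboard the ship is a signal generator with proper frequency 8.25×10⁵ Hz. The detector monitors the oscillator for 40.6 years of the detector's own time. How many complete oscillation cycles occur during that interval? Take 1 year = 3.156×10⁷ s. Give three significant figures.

γ = 3.711
During 40.6 years of lab time, the oscillator's proper time advances by τ = Δt/γ = 40.6/3.711 = 10.94 years = 3.453×10⁸ s.
N = f × τ = 8.25×10⁵ × 3.453×10⁸ = 2.849×10¹⁴.

N = 2.85×10¹⁴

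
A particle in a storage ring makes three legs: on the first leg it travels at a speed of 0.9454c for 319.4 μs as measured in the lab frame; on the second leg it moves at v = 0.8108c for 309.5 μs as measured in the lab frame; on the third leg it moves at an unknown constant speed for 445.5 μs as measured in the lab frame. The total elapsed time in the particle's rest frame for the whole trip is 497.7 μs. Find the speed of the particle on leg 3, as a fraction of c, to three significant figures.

Leg 1: γ = 1/√(1 − 0.9454²) = 1/√0.1062 = 3.068; τ_1 = 319.4/3.068 = 104.1 μs.
Leg 2: γ = 1/√(1 − 0.8108²) = 1/√0.3426 = 1.708; τ_2 = 309.5/1.708 = 181.2 μs.
Leg 3: speed unknown; τ_3 = 445.5/γ_3.
Total proper time: 104.1 + 181.2 + τ_3 = 497.7, so τ_3 = 497.7 − 285.3 = 212.4 μs.
γ_3 = 445.5/212.4 = 2.097; β = √(1 − 1/γ²) = √0.7726.

β = 0.879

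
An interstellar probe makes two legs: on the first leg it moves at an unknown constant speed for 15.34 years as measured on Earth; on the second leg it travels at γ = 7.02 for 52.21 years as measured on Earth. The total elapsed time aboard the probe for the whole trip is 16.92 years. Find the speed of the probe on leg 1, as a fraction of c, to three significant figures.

Leg 1: speed unknown; τ_1 = 15.34/γ_1.
Leg 2: γ = 7.02; τ_2 = 52.21/7.020 = 7.437 years.
Total proper time: τ_1 + 7.437 = 16.92, so τ_1 = 16.92 − 7.437 = 9.483 years.
γ_1 = 15.34/9.483 = 1.618; β = √(1 − 1/γ²) = √0.6179.

β = 0.786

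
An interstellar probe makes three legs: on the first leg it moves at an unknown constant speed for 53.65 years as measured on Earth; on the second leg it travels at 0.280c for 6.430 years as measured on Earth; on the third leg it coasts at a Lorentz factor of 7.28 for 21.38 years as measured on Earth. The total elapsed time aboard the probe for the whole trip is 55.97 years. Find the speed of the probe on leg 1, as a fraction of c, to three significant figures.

Leg 1: speed unknown; τ_1 = 53.65/γ_1.
Leg 2: γ = 1/√(1 − 0.280²) = 25/24 ≈ 1.042; τ_2 = 6.430/1.042 = 6.173 years.
Leg 3: γ = 7.28; τ_3 = 21.38/7.280 = 2.937 years.
Total proper time: τ_1 + 6.173 + 2.937 = 55.97, so τ_1 = 55.97 − 9.110 = 46.86 years.
γ_1 = 53.65/46.86 = 1.145; β = √(1 − 1/γ²) = √0.2371.

β = 0.487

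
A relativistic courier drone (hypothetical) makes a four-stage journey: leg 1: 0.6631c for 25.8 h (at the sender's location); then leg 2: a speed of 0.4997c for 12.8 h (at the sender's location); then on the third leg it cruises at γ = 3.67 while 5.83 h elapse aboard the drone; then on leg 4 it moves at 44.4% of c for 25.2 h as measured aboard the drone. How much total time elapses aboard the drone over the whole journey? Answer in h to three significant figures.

Leg 1: γ = 1/√(1 − 0.6631²) = 1/√0.5603 = 1.336; τ_1 = 25.8/1.336 = 19.31 h.
Leg 2: γ = 1/√(1 − 0.4997²) = 1/√0.7503 = 1.154; τ_2 = 12.8/1.154 = 11.09 h.
Leg 3: 5.83 h is already measured aboard the drone.
Leg 4: 25.2 h is already measured aboard the drone.
Total: 19.31 + 11.09 + 5.830 + 25.20 h.

τ = 61.4 h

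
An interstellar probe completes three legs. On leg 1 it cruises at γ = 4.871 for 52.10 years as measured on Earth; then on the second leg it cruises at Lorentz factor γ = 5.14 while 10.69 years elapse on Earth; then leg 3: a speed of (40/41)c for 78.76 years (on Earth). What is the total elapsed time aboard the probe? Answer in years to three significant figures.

τ = 30.1 years

Leg 1: γ = 4.871; τ_1 = 52.10/4.871 = 10.70 years.
Leg 2: γ = 5.14; τ_2 = 10.69/5.140 = 2.080 years.
Leg 3: γ = 1/√(1 − (40/41)²) = 41/9 ≈ 4.556; τ_3 = 78.76/4.556 = 17.29 years.
Total: 10.70 + 2.080 + 17.29 years.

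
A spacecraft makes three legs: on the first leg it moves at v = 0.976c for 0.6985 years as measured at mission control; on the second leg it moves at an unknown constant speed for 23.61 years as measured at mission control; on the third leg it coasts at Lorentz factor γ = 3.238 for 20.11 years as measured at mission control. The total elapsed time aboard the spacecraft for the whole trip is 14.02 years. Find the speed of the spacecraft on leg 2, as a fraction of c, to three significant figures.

β = 0.946

Leg 1: γ = 1/√(1 − 0.976²) = 1/√0.04742 = 4.592; τ_1 = 0.6985/4.592 = 0.1521 years.
Leg 2: speed unknown; τ_2 = 23.61/γ_2.
Leg 3: γ = 3.238; τ_3 = 20.11/3.238 = 6.211 years.
Total proper time: 0.1521 + τ_2 + 6.211 = 14.02, so τ_2 = 14.02 − 6.363 = 7.657 years.
γ_2 = 23.61/7.657 = 3.083; β = √(1 − 1/γ²) = √0.8948.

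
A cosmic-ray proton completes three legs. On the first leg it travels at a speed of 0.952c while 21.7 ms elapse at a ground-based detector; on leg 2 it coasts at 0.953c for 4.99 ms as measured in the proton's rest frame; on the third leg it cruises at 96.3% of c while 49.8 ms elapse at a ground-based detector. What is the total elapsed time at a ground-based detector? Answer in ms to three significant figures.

Δt = 88.0 ms

Leg 1: 21.7 ms is already measured at a ground-based detector.
Leg 2: γ = 1/√(1 − 0.953²) = 1/√0.09179 = 3.301; Δt_2 = 3.301 × 4.99 = 16.47 ms.
Leg 3: 49.8 ms is already measured at a ground-based detector.
Total: 21.70 + 16.47 + 49.80 ms.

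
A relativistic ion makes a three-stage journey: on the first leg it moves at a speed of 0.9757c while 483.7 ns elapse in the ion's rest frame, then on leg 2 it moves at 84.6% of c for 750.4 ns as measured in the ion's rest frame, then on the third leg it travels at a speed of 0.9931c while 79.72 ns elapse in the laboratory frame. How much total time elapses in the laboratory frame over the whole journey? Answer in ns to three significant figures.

Leg 1: γ = 1/√(1 − 0.9757²) = 1/√0.04801 = 4.564; Δt_1 = 4.564 × 483.7 = 2208 ns.
Leg 2: β = 0.846; γ = 1/√(1 − 0.846²) = 1/√0.2843 = 1.876; Δt_2 = 1.876 × 750.4 = 1407 ns.
Leg 3: 79.72 ns is already measured in the laboratory frame.
Total: 2208 + 1407 + 79.72 ns.

Δt = 3690 ns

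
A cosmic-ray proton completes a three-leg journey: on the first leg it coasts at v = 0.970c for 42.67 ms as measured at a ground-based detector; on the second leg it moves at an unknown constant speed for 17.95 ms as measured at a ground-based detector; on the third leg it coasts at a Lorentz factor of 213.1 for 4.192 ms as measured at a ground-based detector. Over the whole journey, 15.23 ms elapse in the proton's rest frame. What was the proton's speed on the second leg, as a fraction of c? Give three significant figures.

Leg 1: γ = 1/√(1 − 0.970²) = 1/√0.05910 = 4.113; τ_1 = 42.67/4.113 = 10.37 ms.
Leg 2: speed unknown; τ_2 = 17.95/γ_2.
Leg 3: γ = 213.1; τ_3 = 4.192/213.1 = 0.01967 ms.
Total proper time: 10.37 + τ_2 + 0.01967 = 15.23, so τ_2 = 15.23 − 10.39 = 4.837 ms.
γ_2 = 17.95/4.837 = 3.711; β = √(1 − 1/γ²) = √0.9274.

β = 0.963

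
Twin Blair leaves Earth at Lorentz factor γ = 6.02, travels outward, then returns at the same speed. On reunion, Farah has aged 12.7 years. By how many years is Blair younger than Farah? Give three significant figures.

γ = 6.02
Blair's elapsed proper time: τ = 12.7/6.020 = 2.110 years.
Age gap = Δt − τ = 12.7 − 2.110 years.

Δt − τ = 10.6 years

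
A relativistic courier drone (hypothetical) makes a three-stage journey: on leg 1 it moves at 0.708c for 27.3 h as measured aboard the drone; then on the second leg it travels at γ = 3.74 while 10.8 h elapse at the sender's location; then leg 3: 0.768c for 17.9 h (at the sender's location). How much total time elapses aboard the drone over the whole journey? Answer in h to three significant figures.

τ = 41.7 h

Leg 1: 27.3 h is already measured aboard the drone.
Leg 2: γ = 3.74; τ_2 = 10.8/3.740 = 2.888 h.
Leg 3: γ = 1/√(1 − 0.768²) = 1/√0.4102 = 1.561; τ_3 = 17.9/1.561 = 11.46 h.
Total: 27.30 + 2.888 + 11.46 h.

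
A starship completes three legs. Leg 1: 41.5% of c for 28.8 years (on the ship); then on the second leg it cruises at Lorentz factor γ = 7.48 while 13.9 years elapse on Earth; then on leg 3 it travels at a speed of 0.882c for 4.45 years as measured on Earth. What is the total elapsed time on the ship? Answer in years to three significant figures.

τ = 32.8 years

Leg 1: 28.8 years is already measured on the ship.
Leg 2: γ = 7.48; τ_2 = 13.9/7.480 = 1.858 years.
Leg 3: γ = 1/√(1 − 0.882²) = 1/√0.2221 = 2.122; τ_3 = 4.45/2.122 = 2.097 years.
Total: 28.80 + 1.858 + 2.097 years.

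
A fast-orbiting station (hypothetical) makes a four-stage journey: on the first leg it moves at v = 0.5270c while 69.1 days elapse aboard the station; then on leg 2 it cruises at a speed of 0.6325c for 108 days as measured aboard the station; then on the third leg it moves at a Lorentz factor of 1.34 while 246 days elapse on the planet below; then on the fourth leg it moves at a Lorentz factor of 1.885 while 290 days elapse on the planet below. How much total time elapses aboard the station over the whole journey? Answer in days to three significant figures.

Leg 1: 69.1 days is already measured aboard the station.
Leg 2: 108 days is already measured aboard the station.
Leg 3: γ = 1.34; τ_3 = 246/1.340 = 183.6 days.
Leg 4: γ = 1.885; τ_4 = 290/1.885 = 153.8 days.
Total: 69.10 + 108.0 + 183.6 + 153.8 days.

τ = 515 days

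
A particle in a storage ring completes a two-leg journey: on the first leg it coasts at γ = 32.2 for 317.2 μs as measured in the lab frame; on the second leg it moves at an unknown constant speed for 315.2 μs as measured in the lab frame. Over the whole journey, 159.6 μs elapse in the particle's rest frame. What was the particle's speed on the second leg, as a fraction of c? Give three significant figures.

Leg 1: γ = 32.2; τ_1 = 317.2/32.20 = 9.851 μs.
Leg 2: speed unknown; τ_2 = 315.2/γ_2.
Total proper time: 9.851 + τ_2 = 159.6, so τ_2 = 159.6 − 9.851 = 149.7 μs.
γ_2 = 315.2/149.7 = 2.105; β = √(1 − 1/γ²) = √0.7743.

β = 0.880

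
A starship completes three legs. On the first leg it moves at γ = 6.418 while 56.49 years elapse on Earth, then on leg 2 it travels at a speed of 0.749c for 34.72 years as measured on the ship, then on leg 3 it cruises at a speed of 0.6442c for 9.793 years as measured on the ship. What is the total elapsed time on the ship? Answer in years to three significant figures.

τ = 53.3 years

Leg 1: γ = 6.418; τ_1 = 56.49/6.418 = 8.802 years.
Leg 2: 34.72 years is already measured on the ship.
Leg 3: 9.793 years is already measured on the ship.
Total: 8.802 + 34.72 + 9.793 years.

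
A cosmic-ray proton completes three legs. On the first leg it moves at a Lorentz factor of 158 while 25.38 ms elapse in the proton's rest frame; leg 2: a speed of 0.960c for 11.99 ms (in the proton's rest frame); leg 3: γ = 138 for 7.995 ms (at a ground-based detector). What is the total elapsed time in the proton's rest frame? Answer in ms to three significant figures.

Leg 1: 25.38 ms is already measured in the proton's rest frame.
Leg 2: 11.99 ms is already measured in the proton's rest frame.
Leg 3: γ = 138; τ_3 = 7.995/138.0 = 0.05793 ms.
Total: 25.38 + 11.99 + 0.05793 ms.

τ = 37.4 ms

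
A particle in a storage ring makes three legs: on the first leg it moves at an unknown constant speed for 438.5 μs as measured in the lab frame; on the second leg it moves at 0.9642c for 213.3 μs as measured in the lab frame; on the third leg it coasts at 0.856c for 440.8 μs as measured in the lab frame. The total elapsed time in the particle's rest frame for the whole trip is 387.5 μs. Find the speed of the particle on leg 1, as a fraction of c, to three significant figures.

Leg 1: speed unknown; τ_1 = 438.5/γ_1.
Leg 2: γ = 1/√(1 − 0.9642²) = 1/√0.07032 = 3.771; τ_2 = 213.3/3.771 = 56.56 μs.
Leg 3: γ = 1/√(1 − 0.856²) = 1/√0.2673 = 1.934; τ_3 = 440.8/1.934 = 227.9 μs.
Total proper time: τ_1 + 56.56 + 227.9 = 387.5, so τ_1 = 387.5 − 284.4 = 103.1 μs.
γ_1 = 438.5/103.1 = 4.255; β = √(1 − 1/γ²) = √0.9448.

β = 0.972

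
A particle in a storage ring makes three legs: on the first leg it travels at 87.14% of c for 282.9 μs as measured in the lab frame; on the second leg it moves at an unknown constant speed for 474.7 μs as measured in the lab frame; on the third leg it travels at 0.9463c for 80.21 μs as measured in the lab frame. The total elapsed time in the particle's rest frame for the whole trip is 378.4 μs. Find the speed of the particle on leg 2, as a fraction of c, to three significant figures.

β = 0.893

Leg 1: β = 0.8714; γ = 1/√(1 − 0.8714²) = 1/√0.2407 = 2.038; τ_1 = 282.9/2.038 = 138.8 μs.
Leg 2: speed unknown; τ_2 = 474.7/γ_2.
Leg 3: γ = 1/√(1 − 0.9463²) = 1/√0.1045 = 3.093; τ_3 = 80.21/3.093 = 25.93 μs.
Total proper time: 138.8 + τ_2 + 25.93 = 378.4, so τ_2 = 378.4 − 164.7 = 213.7 μs.
γ_2 = 474.7/213.7 = 2.221; β = √(1 − 1/γ²) = √0.7974.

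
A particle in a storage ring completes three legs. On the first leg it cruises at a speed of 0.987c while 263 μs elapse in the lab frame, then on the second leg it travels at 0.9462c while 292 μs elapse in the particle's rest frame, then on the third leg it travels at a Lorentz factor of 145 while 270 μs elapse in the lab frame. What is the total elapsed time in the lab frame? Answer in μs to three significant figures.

Leg 1: 263 μs is already measured in the lab frame.
Leg 2: γ = 1/√(1 − 0.9462²) = 1/√0.1047 = 3.090; Δt_2 = 3.090 × 292 = 902.4 μs.
Leg 3: 270 μs is already measured in the lab frame.
Total: 263.0 + 902.4 + 270.0 μs.

Δt = 1440 μs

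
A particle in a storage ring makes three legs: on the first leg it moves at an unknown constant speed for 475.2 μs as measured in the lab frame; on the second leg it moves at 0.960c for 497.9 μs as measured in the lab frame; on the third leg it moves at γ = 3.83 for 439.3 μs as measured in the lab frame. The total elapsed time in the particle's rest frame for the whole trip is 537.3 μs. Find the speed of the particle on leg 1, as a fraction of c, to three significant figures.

Leg 1: speed unknown; τ_1 = 475.2/γ_1.
Leg 2: γ = 1/√(1 − 0.960²) = 25/7 ≈ 3.571; τ_2 = 497.9/3.571 = 139.4 μs.
Leg 3: γ = 3.83; τ_3 = 439.3/3.830 = 114.7 μs.
Total proper time: τ_1 + 139.4 + 114.7 = 537.3, so τ_1 = 537.3 − 254.1 = 283.2 μs.
γ_1 = 475.2/283.2 = 1.678; β = √(1 − 1/γ²) = √0.6449.

β = 0.803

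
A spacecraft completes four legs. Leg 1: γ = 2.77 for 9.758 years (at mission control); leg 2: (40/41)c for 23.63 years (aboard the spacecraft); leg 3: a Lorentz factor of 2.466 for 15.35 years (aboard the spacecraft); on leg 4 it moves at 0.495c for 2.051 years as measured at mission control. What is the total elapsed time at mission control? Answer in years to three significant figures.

Leg 1: 9.758 years is already measured at mission control.
Leg 2: γ = 1/√(1 − (40/41)²) = 41/9 ≈ 4.556; Δt_2 = 4.556 × 23.63 = 107.6 years.
Leg 3: γ = 2.466; Δt_3 = 2.466 × 15.35 = 37.85 years.
Leg 4: 2.051 years is already measured at mission control.
Total: 9.758 + 107.6 + 37.85 + 2.051 years.

Δt = 157 years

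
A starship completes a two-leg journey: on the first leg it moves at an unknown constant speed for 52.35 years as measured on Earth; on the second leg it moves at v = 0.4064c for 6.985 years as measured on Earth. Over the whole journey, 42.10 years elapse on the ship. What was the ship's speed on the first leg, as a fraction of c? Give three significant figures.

Leg 1: speed unknown; τ_1 = 52.35/γ_1.
Leg 2: γ = 1/√(1 − 0.4064²) = 1/√0.8348 = 1.094; τ_2 = 6.985/1.094 = 6.382 years.
Total proper time: τ_1 + 6.382 = 42.10, so τ_1 = 42.10 − 6.382 = 35.72 years.
γ_1 = 52.35/35.72 = 1.466; β = √(1 − 1/γ²) = √0.5345.

β = 0.731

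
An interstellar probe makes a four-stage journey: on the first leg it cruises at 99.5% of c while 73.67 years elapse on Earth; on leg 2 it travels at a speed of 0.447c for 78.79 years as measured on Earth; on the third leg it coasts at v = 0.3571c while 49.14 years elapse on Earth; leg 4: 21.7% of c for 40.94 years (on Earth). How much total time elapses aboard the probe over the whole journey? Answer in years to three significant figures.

Leg 1: β = 0.995; γ = 1/√(1 − 0.995²) = 1/√0.009975 = 10.01; τ_1 = 73.67/10.01 = 7.358 years.
Leg 2: γ = 1/√(1 − 0.447²) = 1/√0.8002 = 1.118; τ_2 = 78.79/1.118 = 70.48 years.
Leg 3: γ = 1/√(1 − 0.3571²) = 1/√0.8725 = 1.071; τ_3 = 49.14/1.071 = 45.90 years.
Leg 4: β = 0.217; γ = 1/√(1 − 0.217²) = 1/√0.9529 = 1.024; τ_4 = 40.94/1.024 = 39.96 years.
Total: 7.358 + 70.48 + 45.90 + 39.96 years.

τ = 164 years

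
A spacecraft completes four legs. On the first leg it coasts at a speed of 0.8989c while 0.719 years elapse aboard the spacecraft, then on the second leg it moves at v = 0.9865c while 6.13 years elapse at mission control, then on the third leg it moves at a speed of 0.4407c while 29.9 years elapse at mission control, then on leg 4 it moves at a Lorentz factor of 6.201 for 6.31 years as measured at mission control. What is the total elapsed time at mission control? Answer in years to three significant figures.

Δt = 44.0 years

Leg 1: γ = 1/√(1 − 0.8989²) = 1/√0.1920 = 2.282; Δt_1 = 2.282 × 0.719 = 1.641 years.
Leg 2: 6.13 years is already measured at mission control.
Leg 3: 29.9 years is already measured at mission control.
Leg 4: 6.31 years is already measured at mission control.
Total: 1.641 + 6.130 + 29.90 + 6.310 years.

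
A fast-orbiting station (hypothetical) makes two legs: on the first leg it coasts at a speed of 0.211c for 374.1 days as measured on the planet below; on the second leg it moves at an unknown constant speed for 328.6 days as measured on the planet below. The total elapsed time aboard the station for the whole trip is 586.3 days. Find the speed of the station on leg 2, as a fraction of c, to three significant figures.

β = 0.741

Leg 1: γ = 1/√(1 − 0.211²) = 1/√0.9555 = 1.023; τ_1 = 374.1/1.023 = 365.7 days.
Leg 2: speed unknown; τ_2 = 328.6/γ_2.
Total proper time: 365.7 + τ_2 = 586.3, so τ_2 = 586.3 − 365.7 = 220.6 days.
γ_2 = 328.6/220.6 = 1.489; β = √(1 − 1/γ²) = √0.5492.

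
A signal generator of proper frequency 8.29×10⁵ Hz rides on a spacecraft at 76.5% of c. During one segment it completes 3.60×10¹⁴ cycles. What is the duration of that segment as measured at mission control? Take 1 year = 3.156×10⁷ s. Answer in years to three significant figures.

β = 0.765; γ = 1/√(1 − 0.765²) = 1/√0.4148 = 1.553
Proper time for N cycles: τ = N/f = 3.60×10¹⁴/(8.29×10⁵) = 4.343×10⁸ s = 13.76 years.
Lab-frame duration Δt = γτ = 1.553 × 13.76 = 21.37 years.

Δt = 21.4 years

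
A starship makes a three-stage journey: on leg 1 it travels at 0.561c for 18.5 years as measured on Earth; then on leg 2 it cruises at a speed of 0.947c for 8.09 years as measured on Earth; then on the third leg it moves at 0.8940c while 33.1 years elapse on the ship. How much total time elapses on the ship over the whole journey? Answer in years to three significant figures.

τ = 51.0 years

Leg 1: γ = 1/√(1 − 0.561²) = 1/√0.6853 = 1.208; τ_1 = 18.5/1.208 = 15.31 years.
Leg 2: γ = 1/√(1 − 0.947²) = 1/√0.1032 = 3.113; τ_2 = 8.09/3.113 = 2.599 years.
Leg 3: 33.1 years is already measured on the ship.
Total: 15.31 + 2.599 + 33.10 years.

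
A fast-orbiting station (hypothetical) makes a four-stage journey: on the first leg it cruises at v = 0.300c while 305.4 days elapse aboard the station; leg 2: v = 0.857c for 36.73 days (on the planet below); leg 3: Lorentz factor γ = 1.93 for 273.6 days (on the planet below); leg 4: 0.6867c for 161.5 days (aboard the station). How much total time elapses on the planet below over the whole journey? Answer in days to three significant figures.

Leg 1: γ = 1/√(1 − 0.300²) = 1/√0.9100 = 1.048; Δt_1 = 1.048 × 305.4 = 320.1 days.
Leg 2: 36.73 days is already measured on the planet below.
Leg 3: 273.6 days is already measured on the planet below.
Leg 4: γ = 1/√(1 − 0.6867²) = 1/√0.5284 = 1.376; Δt_4 = 1.376 × 161.5 = 222.2 days.
Total: 320.1 + 36.73 + 273.6 + 222.2 days.

Δt = 853 days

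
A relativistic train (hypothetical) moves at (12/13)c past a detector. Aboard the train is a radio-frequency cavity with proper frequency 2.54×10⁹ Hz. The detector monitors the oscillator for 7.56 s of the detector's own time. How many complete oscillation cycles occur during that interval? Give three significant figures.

γ = 1/√(1 − (12/13)²) = 13/5 = 2.600
During 7.56 s of lab time, the oscillator's proper time advances by τ = Δt/γ = 7.56/2.600 = 2.908 s = 2.908×10⁰ s.
N = f × τ = 2.54×10⁹ × 2.908×10⁰ = 7.386×10⁹.

N = 7.39×10⁹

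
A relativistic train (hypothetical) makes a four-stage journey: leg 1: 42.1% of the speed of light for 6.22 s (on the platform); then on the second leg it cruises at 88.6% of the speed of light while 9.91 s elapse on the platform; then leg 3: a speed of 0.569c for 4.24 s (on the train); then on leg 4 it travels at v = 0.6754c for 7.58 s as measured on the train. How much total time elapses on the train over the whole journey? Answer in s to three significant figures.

τ = 22.1 s

Leg 1: β = 0.421; γ = 1/√(1 − 0.421²) = 1/√0.8228 = 1.102; τ_1 = 6.22/1.102 = 5.642 s.
Leg 2: β = 0.886; γ = 1/√(1 − 0.886²) = 1/√0.2150 = 2.157; τ_2 = 9.91/2.157 = 4.595 s.
Leg 3: 4.24 s is already measured on the train.
Leg 4: 7.58 s is already measured on the train.
Total: 5.642 + 4.595 + 4.240 + 7.580 s.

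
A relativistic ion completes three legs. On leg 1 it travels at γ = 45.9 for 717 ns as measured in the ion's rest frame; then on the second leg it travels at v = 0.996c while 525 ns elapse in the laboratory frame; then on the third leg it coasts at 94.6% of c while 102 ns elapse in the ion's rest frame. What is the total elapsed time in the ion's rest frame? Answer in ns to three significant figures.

Leg 1: 717 ns is already measured in the ion's rest frame.
Leg 2: γ = 1/√(1 − 0.996²) = 1/√0.007984 = 11.19; τ_2 = 525/11.19 = 46.91 ns.
Leg 3: 102 ns is already measured in the ion's rest frame.
Total: 717.0 + 46.91 + 102.0 ns.

τ = 866 ns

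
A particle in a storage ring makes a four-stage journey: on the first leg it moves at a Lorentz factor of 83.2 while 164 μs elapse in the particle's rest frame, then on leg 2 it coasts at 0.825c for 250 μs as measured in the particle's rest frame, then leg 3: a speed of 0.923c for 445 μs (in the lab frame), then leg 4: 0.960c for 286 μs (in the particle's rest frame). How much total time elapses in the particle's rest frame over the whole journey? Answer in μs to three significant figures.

Leg 1: 164 μs is already measured in the particle's rest frame.
Leg 2: 250 μs is already measured in the particle's rest frame.
Leg 3: γ = 1/√(1 − 0.923²) = 1/√0.1481 = 2.599; τ_3 = 445/2.599 = 171.2 μs.
Leg 4: 286 μs is already measured in the particle's rest frame.
Total: 164.0 + 250.0 + 171.2 + 286.0 μs.

τ = 871 μs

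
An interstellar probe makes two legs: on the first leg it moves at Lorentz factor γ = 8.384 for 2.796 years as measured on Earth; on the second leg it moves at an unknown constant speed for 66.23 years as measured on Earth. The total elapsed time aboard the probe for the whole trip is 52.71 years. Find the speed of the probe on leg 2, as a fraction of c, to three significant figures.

β = 0.612

Leg 1: γ = 8.384; τ_1 = 2.796/8.384 = 0.3335 years.
Leg 2: speed unknown; τ_2 = 66.23/γ_2.
Total proper time: 0.3335 + τ_2 = 52.71, so τ_2 = 52.71 − 0.3335 = 52.38 years.
γ_2 = 66.23/52.38 = 1.264; β = √(1 − 1/γ²) = √0.3746.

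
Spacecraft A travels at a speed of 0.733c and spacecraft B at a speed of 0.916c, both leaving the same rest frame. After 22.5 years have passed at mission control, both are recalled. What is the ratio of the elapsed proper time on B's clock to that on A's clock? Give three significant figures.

A: γ = 1/√(1 − 0.733²) = 1/√0.4627 = 1.470. B: γ = 1/√(1 − 0.916²) = 1/√0.1609 = 2.493.
τ_A/τ_B = γ_B/γ_A = 2.493/1.470 = 1.696, so τ_B/τ_A = 0.5898.

τ_B/τ_A = 0.590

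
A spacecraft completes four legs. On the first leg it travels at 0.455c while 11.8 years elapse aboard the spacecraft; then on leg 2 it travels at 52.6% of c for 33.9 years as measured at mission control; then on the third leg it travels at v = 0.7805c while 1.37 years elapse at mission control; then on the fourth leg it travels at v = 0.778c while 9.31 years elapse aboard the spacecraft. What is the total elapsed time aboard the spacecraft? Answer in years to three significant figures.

Leg 1: 11.8 years is already measured aboard the spacecraft.
Leg 2: β = 0.526; γ = 1/√(1 − 0.526²) = 1/√0.7233 = 1.176; τ_2 = 33.9/1.176 = 28.83 years.
Leg 3: γ = 1/√(1 − 0.7805²) = 1/√0.3908 = 1.600; τ_3 = 1.37/1.600 = 0.8565 years.
Leg 4: 9.31 years is already measured aboard the spacecraft.
Total: 11.80 + 28.83 + 0.8565 + 9.310 years.

τ = 50.8 years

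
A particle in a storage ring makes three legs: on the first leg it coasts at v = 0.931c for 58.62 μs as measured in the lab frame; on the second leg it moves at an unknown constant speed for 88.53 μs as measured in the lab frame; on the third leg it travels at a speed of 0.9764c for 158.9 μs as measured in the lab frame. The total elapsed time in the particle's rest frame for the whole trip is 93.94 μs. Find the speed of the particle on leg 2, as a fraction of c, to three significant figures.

β = 0.902

Leg 1: γ = 1/√(1 − 0.931²) = 1/√0.1332 = 2.740; τ_1 = 58.62/2.740 = 21.40 μs.
Leg 2: speed unknown; τ_2 = 88.53/γ_2.
Leg 3: γ = 1/√(1 − 0.9764²) = 1/√0.04664 = 4.630; τ_3 = 158.9/4.630 = 34.32 μs.
Total proper time: 21.40 + τ_2 + 34.32 = 93.94, so τ_2 = 93.94 − 55.72 = 38.22 μs.
γ_2 = 88.53/38.22 = 2.316; β = √(1 − 1/γ²) = √0.8136.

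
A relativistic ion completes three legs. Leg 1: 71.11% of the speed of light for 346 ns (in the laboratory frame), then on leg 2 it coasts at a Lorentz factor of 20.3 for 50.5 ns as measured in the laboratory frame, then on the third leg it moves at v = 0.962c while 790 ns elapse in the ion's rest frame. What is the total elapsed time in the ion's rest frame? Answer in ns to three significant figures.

τ = 1040 ns

Leg 1: β = 0.7111; γ = 1/√(1 − 0.7111²) = 1/√0.4943 = 1.422; τ_1 = 346/1.422 = 243.3 ns.
Leg 2: γ = 20.3; τ_2 = 50.5/20.30 = 2.488 ns.
Leg 3: 790 ns is already measured in the ion's rest frame.
Total: 243.3 + 2.488 + 790.0 ns.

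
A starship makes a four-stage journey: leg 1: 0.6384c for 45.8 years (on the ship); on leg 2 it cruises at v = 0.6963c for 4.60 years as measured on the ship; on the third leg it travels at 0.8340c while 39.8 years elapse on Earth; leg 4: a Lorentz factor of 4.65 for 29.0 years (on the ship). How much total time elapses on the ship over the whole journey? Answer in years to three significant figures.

Leg 1: 45.8 years is already measured on the ship.
Leg 2: 4.60 years is already measured on the ship.
Leg 3: γ = 1/√(1 − 0.8340²) = 1/√0.3044 = 1.812; τ_3 = 39.8/1.812 = 21.96 years.
Leg 4: 29.0 years is already measured on the ship.
Total: 45.80 + 4.600 + 21.96 + 29.00 years.

τ = 101 years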